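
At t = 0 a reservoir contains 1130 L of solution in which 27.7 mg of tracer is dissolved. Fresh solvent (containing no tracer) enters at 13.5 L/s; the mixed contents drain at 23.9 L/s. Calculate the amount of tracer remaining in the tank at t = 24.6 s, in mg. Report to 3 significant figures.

15.4 mg

Total volume: dV/dt = Q_in − Q_out = -10.400 L/s, so V(t) = 1130 − 10.400 t and V(24.6) = 874.16 L.
Species balance (pure solvent in): dm/dt = −Q_out · m/V(t).
dm/m = −Q_out dt/(V₀ − 10.400 t); integrating gives ln(m/m₀) = −(Q_out/(Q_in−Q_out)) ln(V/V₀).
m = m₀ (V₀/V)^(Q_out/(Q_in−Q_out)) = 27.7 × (1130/874.16)^(-2.2981) = 15.356 mg.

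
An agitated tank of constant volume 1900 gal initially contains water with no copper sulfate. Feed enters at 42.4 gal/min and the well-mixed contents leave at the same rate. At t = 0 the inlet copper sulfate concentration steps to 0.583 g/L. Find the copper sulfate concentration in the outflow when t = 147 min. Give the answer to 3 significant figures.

Transient balance on the dissolved component: V dC/dt = Q(C_in − C).
So dC/dt = (C_in − C)/τ with τ = V/Q = 1900/42.4 = 44.811 min.
C approaches C_in exponentially: C(t) = C_in + (C₀ − C_in) e^(−t/τ).
C(147) = 0.583 + (0 − 0.583)·e^(−147/44.811) = 0.583 + (-0.58300)·0.037612 = 0.56107 g/L.

0.561 g/L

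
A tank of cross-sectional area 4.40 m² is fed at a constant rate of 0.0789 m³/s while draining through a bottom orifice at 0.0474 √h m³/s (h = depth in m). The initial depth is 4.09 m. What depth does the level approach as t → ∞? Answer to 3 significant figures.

2.77 m

Unsteady balance on liquid volume: A dh/dt = Q_in − 0.0474 √h. At steady state dh/dt = 0:
Q_in = 0.0474 √h_ss ⇒ √h_ss = 0.0789/0.0474 = 1.6646.
h_ss = 1.6646² = 2.7707 m. (Since h₀ = 4.09 m > h_ss, the level will fall toward this value.)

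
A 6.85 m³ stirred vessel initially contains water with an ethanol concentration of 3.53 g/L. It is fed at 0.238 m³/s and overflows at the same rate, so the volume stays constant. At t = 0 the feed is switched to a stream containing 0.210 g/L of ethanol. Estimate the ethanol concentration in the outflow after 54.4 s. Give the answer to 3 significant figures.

Transient balance on the dissolved component: V dC/dt = Q(C_in − C).
Time constant τ = V/Q = 6.85/0.238 = 28.782 s.
C approaches C_in exponentially: C(t) = C_in + (C₀ − C_in) e^(−t/τ).
C(54.4) = 0.210 + (3.53 − 0.210)·e^(−54.4/28.782) = 0.210 + (3.3200)·0.15106 = 0.71151 g/L.

0.712 g/L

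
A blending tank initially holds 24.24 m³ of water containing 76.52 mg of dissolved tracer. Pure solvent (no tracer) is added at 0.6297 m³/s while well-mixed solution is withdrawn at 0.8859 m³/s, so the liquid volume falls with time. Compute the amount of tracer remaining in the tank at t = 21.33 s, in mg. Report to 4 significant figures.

31.63 mg

Total volume: dV/dt = Q_in − Q_out = -0.256200 m³/s, so V(t) = 24.24 − 0.256200 t and V(21.33) = 18.7753 m³.
Solute balance: dm/dt = 0 − Q_out C = −Q_out m/V(t).
Separate: dm/m = −Q_out dt/V(t) ⇒ ln(m/m₀) = −(Q_out/(Q_in−Q_out)) ln(V/V₀).
m = m₀ (V₀/V)^(Q_out/(Q_in−Q_out)) = 76.52 × (24.24/18.7753)^(-3.45785) = 31.6328 mg.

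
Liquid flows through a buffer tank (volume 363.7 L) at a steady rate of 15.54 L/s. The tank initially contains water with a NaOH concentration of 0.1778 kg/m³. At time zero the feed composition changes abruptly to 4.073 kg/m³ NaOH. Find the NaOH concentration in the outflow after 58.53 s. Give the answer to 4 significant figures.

3.754 kg/m³

Unsteady species balance (constant V, well mixed): V dC/dt = Q(C_in − C).
Rewrite as dC/dt + C/τ = C_in/τ, τ = V/Q = 23.4041 s.
Integrating: C(t) = C_in + (C₀ − C_in) e^(−t/τ).
C(58.53) = 4.073 + (0.1778 − 4.073)·e^(−58.53/23.4041) = 4.073 + (-3.89520)·0.0820159 = 3.75353 kg/m³.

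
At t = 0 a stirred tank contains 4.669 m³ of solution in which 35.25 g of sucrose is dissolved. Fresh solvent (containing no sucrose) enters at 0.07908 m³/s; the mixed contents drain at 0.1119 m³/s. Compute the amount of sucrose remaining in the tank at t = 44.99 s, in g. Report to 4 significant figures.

9.644 g

Let m(t) be the amount of sucrose. Volume: V(t) = V₀ + (Q_in − Q_out) t = 4.669 − 0.0328200 t; V(44.99) = 3.19243 m³.
No sucrose enters, so dm/dt = −Q_out · (m/V).
dm/m = −Q_out dt/(V₀ − 0.0328200 t); integrating gives ln(m/m₀) = −(Q_out/(Q_in−Q_out)) ln(V/V₀).
m = m₀ (V₀/V)^(Q_out/(Q_in−Q_out)) = 35.25 × (4.669/3.19243)^(-3.40951) = 9.64362 g.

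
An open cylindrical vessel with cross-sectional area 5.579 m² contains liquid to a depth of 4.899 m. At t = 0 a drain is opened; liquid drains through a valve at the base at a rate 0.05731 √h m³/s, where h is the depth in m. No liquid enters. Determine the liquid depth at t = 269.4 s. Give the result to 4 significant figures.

A dh/dt = −Q_out = −0.05731 √h.
This is separable: 2 d(√h)/dt = −0.05731/A, so √h = √h₀ − (0.05731/(2A)) t.
√h = √4.899 − 0.05731·269.4/(2·5.579) = 2.21337 − 1.38370 = 0.829669.
h = 0.829669² = 0.688351 m.

0.6884 m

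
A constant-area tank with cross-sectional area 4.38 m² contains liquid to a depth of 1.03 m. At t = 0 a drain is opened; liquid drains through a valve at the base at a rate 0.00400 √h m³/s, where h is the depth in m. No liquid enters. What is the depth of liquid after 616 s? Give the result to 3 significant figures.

0.538 m

Mass balance (ρ constant): A dh/dt = −0.00400 √h.
∫ h^(−1/2) dh = −(0.00400/A) ∫ dt, giving 2√h = 2√h₀ − (0.00400/A) t.
√h = √1.03 − 0.00400·616/(2·4.38) = 1.0149 − 0.28128 = 0.73361.
h = 0.73361² = 0.53818 m.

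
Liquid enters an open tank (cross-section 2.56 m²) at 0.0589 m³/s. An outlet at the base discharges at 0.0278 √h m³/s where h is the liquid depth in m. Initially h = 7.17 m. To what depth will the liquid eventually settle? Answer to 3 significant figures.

A dh/dt = Q_in − 0.0278 √h. Steady state requires inflow = outflow:
Q_in = 0.0278 √h_ss ⇒ √h_ss = 0.0589/0.0278 = 2.1187.
h_ss = 2.1187² = 4.4889 m. (Since h₀ = 7.17 m > h_ss, the level will fall toward this value.)

4.49 m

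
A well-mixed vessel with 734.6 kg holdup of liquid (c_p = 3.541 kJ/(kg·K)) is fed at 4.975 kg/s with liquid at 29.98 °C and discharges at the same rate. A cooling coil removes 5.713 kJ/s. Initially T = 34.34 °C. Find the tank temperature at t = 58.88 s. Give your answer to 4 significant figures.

32.80 °C

M c_p dT/dt = ṁ c_p (T_in − T) − Q̇.
Rearrange: dT/dt = (T_ss − T)/τ with τ = M/ṁ = 147.658 s and T_ss = T_in − Q̇/(ṁ c_p) = 29.6557 °C.
This is linear first-order; T(t) = T_ss + (T₀ − T_ss) e^(−t/τ).
T(58.88) = 29.6557 + (4.68430)·e^(−58.88/147.658) = 29.6557 + (4.68430)·0.671153 = 32.7996 °C.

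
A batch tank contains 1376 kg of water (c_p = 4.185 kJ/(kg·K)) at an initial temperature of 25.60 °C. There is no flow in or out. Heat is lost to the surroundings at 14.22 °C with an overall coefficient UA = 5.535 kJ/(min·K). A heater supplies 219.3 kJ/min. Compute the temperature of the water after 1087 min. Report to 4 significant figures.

M c_p dT/dt = −UA(T − T_amb) + Q̇.
dT/dt = (T_ss − T)/τ with T_ss = T_amb + Q̇/UA = 14.22 + 219.3/5.535 = 53.8406 °C, τ = M c_p/UA = 1376·4.185/5.535 = 1040.39 min.
This is linear first-order; T(t) = T_ss + (T₀ − T_ss) e^(−t/τ).
T(1087) = 53.8406 + (-28.2406)·0.351762 = 43.9066 °C.

43.91 °C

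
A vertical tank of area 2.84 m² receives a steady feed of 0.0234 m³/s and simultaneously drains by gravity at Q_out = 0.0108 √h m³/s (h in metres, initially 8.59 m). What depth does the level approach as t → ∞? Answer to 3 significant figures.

4.69 m

A dh/dt = Q_in − 0.0108 √h. Steady state requires inflow = outflow:
Q_in = 0.0108 √h_ss ⇒ √h_ss = 0.0234/0.0108 = 2.1667.
h_ss = 2.1667² = 4.6944 m. (Since h₀ = 8.59 m > h_ss, the level will fall toward this value.)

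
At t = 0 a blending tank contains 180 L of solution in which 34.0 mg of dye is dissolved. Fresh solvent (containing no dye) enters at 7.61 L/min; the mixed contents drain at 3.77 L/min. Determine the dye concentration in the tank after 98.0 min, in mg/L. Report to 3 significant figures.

0.0202 mg/L

Let m(t) be the amount of dye. Volume: V(t) = V₀ + (Q_in − Q_out) t = 180 + 3.8400 t; V(98.0) = 556.32 L.
Species balance (pure solvent in): dm/dt = −Q_out · m/V(t).
dm/m = −Q_out dt/(V₀ + 3.8400 t); integrating gives ln(m/m₀) = −(Q_out/(Q_in−Q_out)) ln(V/V₀).
m = m₀ (V₀/V)^(Q_out/(Q_in−Q_out)) = 34.0 × (180/556.32)^(0.98177) = 11.229 mg.
C = m/V = 11.229/556.32 = 0.020185 mg/L.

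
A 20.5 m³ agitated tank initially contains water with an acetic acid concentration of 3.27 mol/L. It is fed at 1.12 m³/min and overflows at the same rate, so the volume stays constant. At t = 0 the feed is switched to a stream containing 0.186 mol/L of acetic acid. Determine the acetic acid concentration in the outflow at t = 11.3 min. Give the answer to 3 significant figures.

1.85 mol/L

Transient balance on the dissolved component: V dC/dt = Q(C_in − C).
Time constant τ = V/Q = 20.5/1.12 = 18.304 min.
C approaches C_in exponentially: C(t) = C_in + (C₀ − C_in) e^(−t/τ).
C(11.3) = 0.186 + (3.27 − 0.186)·e^(−11.3/18.304) = 0.186 + (3.0840)·0.53936 = 1.8494 mol/L.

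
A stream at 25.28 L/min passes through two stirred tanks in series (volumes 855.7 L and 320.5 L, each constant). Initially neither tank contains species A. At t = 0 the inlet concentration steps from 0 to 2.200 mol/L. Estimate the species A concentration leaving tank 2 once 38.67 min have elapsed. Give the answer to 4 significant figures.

1.140 mol/L

Time constants: τᵢ = Vᵢ/Q for each well-mixed tank.
τ₁ = 855.7/25.28 = 33.8489 min; τ₂ = 320.5/25.28 = 12.6780 min.
Solving the cascade with C₁(0)=C₂(0)=0 gives C₂(t) = C_in[1 − (τ₁ e^(−t/τ₁) − τ₂ e^(−t/τ₂))/(τ₁ − τ₂)].
At t = 38.67: e^(−t/τ₁) = 0.319043, e^(−t/τ₂) = 0.0473512.
C₂ = 2.200·[1 − (33.8489·0.319043 − 12.6780·0.0473512)/(21.1709)] = 2.200·0.518257 = 1.14017 mol/L.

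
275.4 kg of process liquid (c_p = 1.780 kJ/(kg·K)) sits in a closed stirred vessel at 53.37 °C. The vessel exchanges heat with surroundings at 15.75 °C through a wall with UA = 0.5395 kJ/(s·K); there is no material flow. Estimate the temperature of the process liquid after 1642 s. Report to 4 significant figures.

21.92 °C

Lumped-capacitance energy balance: M c_p dT/dt = UA(T_amb − T).
dT/dt = (T_ss − T)/τ with T_ss = T_amb = 15.7500 °C, τ = M c_p/UA = 275.4·1.780/0.5395 = 908.641 s.
Integrating: T(t) = T_ss + (T₀ − T_ss) e^(−t/τ).
T(1642) = 15.7500 + (37.6200)·0.164130 = 21.9246 °C.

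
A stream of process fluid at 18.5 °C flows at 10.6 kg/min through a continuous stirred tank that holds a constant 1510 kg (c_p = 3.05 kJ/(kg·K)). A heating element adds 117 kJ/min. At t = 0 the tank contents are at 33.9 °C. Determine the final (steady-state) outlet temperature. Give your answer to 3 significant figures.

22.1 °C

Heat balance on the well-mixed liquid: M c_p dT/dt = ṁ c_p (T_in − T) + 117.
At steady state dT/dt = 0 ⇒ T_ss = T_in + Q̇/(ṁ c_p) = 18.5 + 117/(10.6·3.05) = 22.119 °C.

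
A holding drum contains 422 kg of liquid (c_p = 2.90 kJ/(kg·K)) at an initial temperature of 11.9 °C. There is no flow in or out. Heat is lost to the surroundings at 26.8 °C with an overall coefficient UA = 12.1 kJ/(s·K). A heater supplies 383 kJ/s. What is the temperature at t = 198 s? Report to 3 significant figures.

51.9 °C

Heat balance on the well-mixed liquid: M c_p dT/dt = −UA(T − T_amb) + Q̇.
dT/dt = (T_ss − T)/τ with T_ss = T_amb + Q̇/UA = 26.8 + 383/12.1 = 58.453 °C, τ = M c_p/UA = 422·2.90/12.1 = 101.14 s.
Solution: T(t) = T_ss + (T₀ − T_ss) e^(−t/τ).
T(198) = 58.453 + (-46.553)·0.14119 = 51.880 °C.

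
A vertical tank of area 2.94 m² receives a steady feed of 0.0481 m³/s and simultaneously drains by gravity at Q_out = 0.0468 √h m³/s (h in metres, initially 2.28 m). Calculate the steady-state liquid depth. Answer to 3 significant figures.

Level balance: A dh/dt = 0.0481 − 0.0468 √h. Setting dh/dt = 0:
Q_in = 0.0468 √h_ss ⇒ √h_ss = 0.0481/0.0468 = 1.0278.
h_ss = 1.0278² = 1.0563 m. (Since h₀ = 2.28 m > h_ss, the level will fall toward this value.)

1.06 m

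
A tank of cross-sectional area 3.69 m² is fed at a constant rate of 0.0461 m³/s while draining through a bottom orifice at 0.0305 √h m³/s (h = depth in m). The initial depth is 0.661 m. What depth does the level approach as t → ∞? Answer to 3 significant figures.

A dh/dt = Q_in − 0.0305 √h. Steady state requires inflow = outflow:
Q_in = 0.0305 √h_ss ⇒ √h_ss = 0.0461/0.0305 = 1.5115.
h_ss = 1.5115² = 2.2846 m. (Since h₀ = 0.661 m < h_ss, the level will rise toward this value.)

2.28 m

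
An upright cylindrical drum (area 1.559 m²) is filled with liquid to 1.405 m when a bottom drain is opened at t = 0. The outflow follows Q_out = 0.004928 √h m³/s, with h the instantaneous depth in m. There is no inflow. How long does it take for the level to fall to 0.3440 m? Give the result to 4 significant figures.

378.9 s

Unsteady balance on liquid volume: A dh/dt = −0.004928 √h.
∫ h^(−1/2) dh = −(0.004928/A) ∫ dt, giving 2√h = 2√h₀ − (0.004928/A) t.
t = 2A(√h₀ − √h)/0.004928 = 2·1.559·(√1.405 − √0.3440)/0.004928
  = 3.11800 × (1.18533 − 0.586515) / 0.004928 = 378.875 s.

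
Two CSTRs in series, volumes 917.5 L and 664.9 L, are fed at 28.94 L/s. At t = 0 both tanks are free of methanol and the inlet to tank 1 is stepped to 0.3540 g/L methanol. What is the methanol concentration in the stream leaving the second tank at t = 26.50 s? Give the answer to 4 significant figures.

0.09064 g/L

Each tank obeys Vᵢ dCᵢ/dt = Q(Cᵢ₋₁ − Cᵢ), so τᵢ = Vᵢ/Q.
τ₁ = 917.5/28.94 = 31.7035 s; τ₂ = 664.9/28.94 = 22.9751 s.
Solving the cascade with C₁(0)=C₂(0)=0 gives C₂(t) = C_in[1 − (τ₁ e^(−t/τ₁) − τ₂ e^(−t/τ₂))/(τ₁ − τ₂)].
At t = 26.50: e^(−t/τ₁) = 0.433498, e^(−t/τ₂) = 0.315555.
C₂ = 0.3540·[1 − (31.7035·0.433498 − 22.9751·0.315555)/(8.72840)] = 0.3540·0.256052 = 0.0906424 g/L.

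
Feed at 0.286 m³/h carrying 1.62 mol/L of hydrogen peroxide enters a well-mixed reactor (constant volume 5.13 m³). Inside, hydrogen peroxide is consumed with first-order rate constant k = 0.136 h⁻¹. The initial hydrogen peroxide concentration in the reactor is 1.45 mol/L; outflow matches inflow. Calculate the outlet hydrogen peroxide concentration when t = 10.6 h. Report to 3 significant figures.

0.599 mol/L

V dC/dt = Q(C_in − C) − k V C.
dC/dt = (Q/V) C_in − (Q/V + k) C; effective rate a = Q/V + k = 0.055750 + 0.136 = 0.19175 h⁻¹.
C_ss = Q C_in/(Q + kV) = 0.47101 mol/L; C(t) = C_ss + (C₀ − C_ss) e^(−a t).
C(10.6) = 0.47101 + (0.97899)·e^(−0.19175·10.6) = 0.47101 + (0.97899)·0.13100 = 0.59926 mol/L.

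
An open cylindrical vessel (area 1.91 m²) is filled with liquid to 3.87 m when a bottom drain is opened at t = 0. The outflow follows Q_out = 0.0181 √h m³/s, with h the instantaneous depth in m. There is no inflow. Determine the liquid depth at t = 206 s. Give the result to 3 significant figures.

Volume balance on the tank: A dh/dt = −0.0181 √h.
This is separable: 2 d(√h)/dt = −0.0181/A, so √h = √h₀ − (0.0181/(2A)) t.
√h = √3.87 − 0.0181·206/(2·1.91) = 1.9672 − 0.97607 = 0.99116.
h = 0.99116² = 0.98239 m.

0.982 m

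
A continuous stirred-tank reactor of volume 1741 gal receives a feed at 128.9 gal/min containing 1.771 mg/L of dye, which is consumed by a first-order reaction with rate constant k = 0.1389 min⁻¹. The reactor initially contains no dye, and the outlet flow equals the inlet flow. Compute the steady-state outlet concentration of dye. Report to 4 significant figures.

Accumulation = in − out − consumed: V dC/dt = Q C_in − Q C − k V C.
At steady state: 0 = Q C_in − (Q + kV) C_ss, so C_ss = Q C_in/(Q + kV).
C_ss = 128.9·1.771/(128.9 + 0.1389·1741) = 228.282/370.725 = 0.615772 mg/L.

0.6158 mg/L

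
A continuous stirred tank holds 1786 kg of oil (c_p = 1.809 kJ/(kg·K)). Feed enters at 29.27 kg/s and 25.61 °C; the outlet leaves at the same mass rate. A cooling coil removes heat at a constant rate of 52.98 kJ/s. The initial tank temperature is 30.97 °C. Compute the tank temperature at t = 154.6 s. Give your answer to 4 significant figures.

25.11 °C

Energy balance: M c_p dT/dt = ṁ c_p (T_in − T) − 52.98.
Rearrange: dT/dt = (T_ss − T)/τ with τ = M/ṁ = 61.0181 s and T_ss = T_in − Q̇/(ṁ c_p) = 24.6094 °C.
Integrating: T(t) = T_ss + (T₀ − T_ss) e^(−t/τ).
T(154.6) = 24.6094 + (6.36058)·e^(−154.6/61.0181) = 24.6094 + (6.36058)·0.0793669 = 25.1142 °C.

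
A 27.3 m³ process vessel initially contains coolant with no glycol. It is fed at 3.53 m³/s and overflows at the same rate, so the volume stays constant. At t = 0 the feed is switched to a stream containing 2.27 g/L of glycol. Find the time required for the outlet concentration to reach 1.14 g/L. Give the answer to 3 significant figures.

5.39 s

Unsteady species balance (constant V, well mixed): V dC/dt = Q(C_in − C), so τ = V/Q = 7.7337 s.
C(t) = C_in + (C₀ − C_in) e^(−t/τ). Set C = 1.14 and solve for t:
e^(−t/τ) = (C − C_in)/(C₀ − C_in) = (1.14 − 2.27)/(0 − 2.27) = 0.49780
t = −τ ln(…) = 7.7337 × 0.69756 = 5.3947 s.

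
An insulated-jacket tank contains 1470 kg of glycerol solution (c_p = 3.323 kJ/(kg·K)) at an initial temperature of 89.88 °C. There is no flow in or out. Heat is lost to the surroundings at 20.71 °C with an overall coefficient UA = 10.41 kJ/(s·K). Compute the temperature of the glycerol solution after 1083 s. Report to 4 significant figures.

Heat balance on the well-mixed liquid: M c_p dT/dt = −UA(T − T_amb).
dT/dt = (T_ss − T)/τ with T_ss = T_amb = 20.7100 °C, τ = M c_p/UA = 1470·3.323/10.41 = 469.242 s.
Integrating: T(t) = T_ss + (T₀ − T_ss) e^(−t/τ).
T(1083) = 20.7100 + (69.1700)·0.0994622 = 27.5898 °C.

27.59 °C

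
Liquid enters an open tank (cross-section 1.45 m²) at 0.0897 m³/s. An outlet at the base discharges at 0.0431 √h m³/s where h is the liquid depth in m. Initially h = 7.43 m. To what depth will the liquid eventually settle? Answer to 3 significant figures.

4.33 m

A dh/dt = Q_in − 0.0431 √h. Steady state requires inflow = outflow:
Q_in = 0.0431 √h_ss ⇒ √h_ss = 0.0897/0.0431 = 2.0812.
h_ss = 2.0812² = 4.3314 m. (Since h₀ = 7.43 m > h_ss, the level will fall toward this value.)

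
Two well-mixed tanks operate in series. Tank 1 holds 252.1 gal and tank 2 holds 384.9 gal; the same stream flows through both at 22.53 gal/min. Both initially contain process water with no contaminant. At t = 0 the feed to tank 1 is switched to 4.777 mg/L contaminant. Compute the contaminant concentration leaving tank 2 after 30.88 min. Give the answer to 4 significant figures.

Time constants: τᵢ = Vᵢ/Q for each well-mixed tank.
τ₁ = 252.1/22.53 = 11.1895 min; τ₂ = 384.9/22.53 = 17.0839 min.
Solving the cascade with C₁(0)=C₂(0)=0 gives C₂(t) = C_in[1 − (τ₁ e^(−t/τ₁) − τ₂ e^(−t/τ₂))/(τ₁ − τ₂)].
At t = 30.88: e^(−t/τ₁) = 0.0633092, e^(−t/τ₂) = 0.164055.
C₂ = 4.777·[1 − (11.1895·0.0633092 − 17.0839·0.164055)/(-5.89436)] = 4.777·0.644694 = 3.07970 mg/L.

3.080 mg/L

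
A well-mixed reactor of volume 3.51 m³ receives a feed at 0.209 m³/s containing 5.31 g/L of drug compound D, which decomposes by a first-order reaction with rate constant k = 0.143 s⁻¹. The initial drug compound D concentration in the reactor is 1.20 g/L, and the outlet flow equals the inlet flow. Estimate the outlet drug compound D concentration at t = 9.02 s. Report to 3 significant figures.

1.50 g/L

Species balance: V dC/dt = Q C_in − Q C − k V C.
dC/dt = (Q/V) C_in − (Q/V + k) C; effective rate a = Q/V + k = 0.059544 + 0.143 = 0.20254 s⁻¹.
C_ss = Q C_in/(Q + kV) = 1.5610 g/L; C(t) = C_ss + (C₀ − C_ss) e^(−a t).
C(9.02) = 1.5610 + (-0.36104)·e^(−0.20254·9.02) = 1.5610 + (-0.36104)·0.16090 = 1.5029 g/L.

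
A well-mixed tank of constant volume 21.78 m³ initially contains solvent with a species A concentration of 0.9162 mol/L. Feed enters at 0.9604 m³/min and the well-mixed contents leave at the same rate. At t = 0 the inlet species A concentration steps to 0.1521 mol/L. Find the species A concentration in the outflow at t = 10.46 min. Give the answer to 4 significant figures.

0.6339 mol/L

Unsteady species balance (constant V, well mixed): V dC/dt = Q(C_in − C).
Rewrite as dC/dt + C/τ = C_in/τ, τ = V/Q = 22.6781 min.
Solution: C(t) = C_in + (C₀ − C_in) e^(−t/τ).
C(10.46) = 0.1521 + (0.9162 − 0.1521)·e^(−10.46/22.6781) = 0.1521 + (0.764100)·0.630502 = 0.633867 mol/L.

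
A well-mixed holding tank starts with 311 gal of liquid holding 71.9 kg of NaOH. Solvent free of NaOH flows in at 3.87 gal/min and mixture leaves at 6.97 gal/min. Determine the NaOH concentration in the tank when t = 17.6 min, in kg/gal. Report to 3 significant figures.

Total volume: dV/dt = Q_in − Q_out = -3.1000 gal/min, so V(t) = 311 − 3.1000 t and V(17.6) = 256.44 gal.
Species balance (pure solvent in): dm/dt = −Q_out · m/V(t).
dm/m = −Q_out dt/(V₀ − 3.1000 t); integrating gives ln(m/m₀) = −(Q_out/(Q_in−Q_out)) ln(V/V₀).
m = m₀ (V₀/V)^(Q_out/(Q_in−Q_out)) = 71.9 × (311/256.44)^(-2.2484) = 46.598 kg.
C = m/V = 46.598/256.44 = 0.18171 kg/gal.

0.182 kg/gal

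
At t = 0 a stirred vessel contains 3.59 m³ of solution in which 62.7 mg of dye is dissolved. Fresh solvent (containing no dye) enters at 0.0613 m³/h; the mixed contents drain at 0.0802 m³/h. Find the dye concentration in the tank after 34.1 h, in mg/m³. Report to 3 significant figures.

9.19 mg/m³

Let m(t) be the amount of dye. Volume: V(t) = V₀ + (Q_in − Q_out) t = 3.59 − 0.018900 t; V(34.1) = 2.9455 m³.
Species balance (pure solvent in): dm/dt = −Q_out · m/V(t).
dm/m = −Q_out dt/(V₀ − 0.018900 t); integrating gives ln(m/m₀) = −(Q_out/(Q_in−Q_out)) ln(V/V₀).
m = m₀ (V₀/V)^(Q_out/(Q_in−Q_out)) = 62.7 × (3.59/2.9455)^(-4.2434) = 27.078 mg.
C = m/V = 27.078/2.9455 = 9.1930 mg/m³.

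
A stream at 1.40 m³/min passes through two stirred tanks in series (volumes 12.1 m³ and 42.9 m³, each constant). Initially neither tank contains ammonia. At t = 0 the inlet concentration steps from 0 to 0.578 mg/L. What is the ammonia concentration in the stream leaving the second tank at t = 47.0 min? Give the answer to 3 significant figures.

Species balance on tank i: dCᵢ/dt = (Cᵢ₋₁ − Cᵢ)/τᵢ with τᵢ = Vᵢ/Q.
τ₁ = 12.1/1.40 = 8.6429 min; τ₂ = 42.9/1.40 = 30.643 min.
Tank 1: C₁ = C_in(1 − e^(−t/τ₁)). Tank 2 (τ₁ ≠ τ₂): C₂ = C_in[1 − (τ₁ e^(−t/τ₁) − τ₂ e^(−t/τ₂))/(τ₁ − τ₂)].
At t = 47.0: e^(−t/τ₁) = 0.0043481, e^(−t/τ₂) = 0.21571.
C₂ = 0.578·[1 − (8.6429·0.0043481 − 30.643·0.21571)/(-22.000)] = 0.578·0.70125 = 0.40532 mg/L.

0.405 mg/L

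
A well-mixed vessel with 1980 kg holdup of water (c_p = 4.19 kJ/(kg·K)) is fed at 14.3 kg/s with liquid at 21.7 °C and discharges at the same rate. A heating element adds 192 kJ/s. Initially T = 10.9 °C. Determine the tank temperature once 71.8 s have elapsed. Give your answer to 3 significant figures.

Heat balance on the well-mixed liquid: M c_p dT/dt = ṁ c_p (T_in − T) + 192.
τ = M/ṁ = 138.46 s; T_ss = T_in + Q̇/(ṁ c_p) = 21.7 + 192/(14.3·4.19) = 24.904 °C.
This is linear first-order; T(t) = T_ss + (T₀ − T_ss) e^(−t/τ).
T(71.8) = 24.904 + (-14.004)·e^(−71.8/138.46) = 24.904 + (-14.004)·0.59538 = 16.566 °C.

16.6 °C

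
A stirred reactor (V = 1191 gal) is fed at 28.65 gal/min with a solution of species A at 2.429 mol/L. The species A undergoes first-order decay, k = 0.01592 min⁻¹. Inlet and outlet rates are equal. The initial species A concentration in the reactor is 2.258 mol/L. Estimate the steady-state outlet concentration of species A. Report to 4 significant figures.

V dC/dt = Q(C_in − C) − k V C.
At steady state: 0 = Q C_in − (Q + kV) C_ss, so C_ss = Q C_in/(Q + kV).
C_ss = 28.65·2.429/(28.65 + 0.01592·1191) = 69.5908/47.6107 = 1.46166 mol/L.

1.462 mol/L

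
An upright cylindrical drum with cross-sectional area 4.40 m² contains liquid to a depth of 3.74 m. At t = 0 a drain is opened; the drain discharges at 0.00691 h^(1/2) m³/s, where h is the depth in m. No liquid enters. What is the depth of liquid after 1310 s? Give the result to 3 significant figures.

Mass balance (ρ constant): A dh/dt = −0.00691 √h.
∫ h^(−1/2) dh = −(0.00691/A) ∫ dt, giving 2√h = 2√h₀ − (0.00691/A) t.
√h = √3.74 − 0.00691·1310/(2·4.40) = 1.9339 − 1.0286 = 0.90526.
h = 0.90526² = 0.81950 m.

0.819 m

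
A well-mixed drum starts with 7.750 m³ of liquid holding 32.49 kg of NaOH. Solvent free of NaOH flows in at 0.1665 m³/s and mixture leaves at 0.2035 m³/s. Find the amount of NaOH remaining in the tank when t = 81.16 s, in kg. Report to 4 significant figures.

2.192 kg

Total volume: dV/dt = Q_in − Q_out = -0.0370000 m³/s, so V(t) = 7.750 − 0.0370000 t and V(81.16) = 4.74708 m³.
Species balance (pure solvent in): dm/dt = −Q_out · m/V(t).
Separate: dm/m = −Q_out dt/V(t) ⇒ ln(m/m₀) = −(Q_out/(Q_in−Q_out)) ln(V/V₀).
m = m₀ (V₀/V)^(Q_out/(Q_in−Q_out)) = 32.49 × (7.750/4.74708)^(-5.50000) = 2.19248 kg.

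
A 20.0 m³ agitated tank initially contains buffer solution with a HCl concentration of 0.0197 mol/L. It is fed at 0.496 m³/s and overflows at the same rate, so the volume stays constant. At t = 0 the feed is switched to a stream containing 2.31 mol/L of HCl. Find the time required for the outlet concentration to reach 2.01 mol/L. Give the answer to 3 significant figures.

82.0 s

Species balance: V dC/dt = Q(C_in − C) ⇒ τ = V/Q = 40.323 s.
C(t) = C_in + (C₀ − C_in) e^(−t/τ). Set C = 2.01 and solve for t:
e^(−t/τ) = (C − C_in)/(C₀ − C_in) = (2.01 − 2.31)/(0.0197 − 2.31) = 0.13099
t = −τ ln(…) = 40.323 × 2.0327 = 81.962 s.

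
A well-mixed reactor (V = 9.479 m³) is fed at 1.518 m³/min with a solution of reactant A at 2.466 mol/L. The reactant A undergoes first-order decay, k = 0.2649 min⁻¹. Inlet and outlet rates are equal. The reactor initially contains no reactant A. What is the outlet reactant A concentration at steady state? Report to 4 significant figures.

Species balance: V dC/dt = Q C_in − Q C − k V C.
Steady state (dC/dt = 0): C_ss = Q C_in/(Q + kV) = C_in/(1 + kV/Q).
C_ss = 1.518·2.466/(1.518 + 0.2649·9.479) = 3.74339/4.02899 = 0.929114 mol/L.

0.9291 mol/L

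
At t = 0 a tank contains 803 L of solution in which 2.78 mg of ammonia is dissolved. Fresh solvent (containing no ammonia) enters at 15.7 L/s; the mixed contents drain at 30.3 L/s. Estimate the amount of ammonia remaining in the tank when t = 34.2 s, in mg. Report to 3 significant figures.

Let m(t) be the amount of ammonia. Volume: V(t) = V₀ + (Q_in − Q_out) t = 803 − 14.600 t; V(34.2) = 303.68 L.
Species balance (pure solvent in): dm/dt = −Q_out · m/V(t).
dm/m = −Q_out dt/(V₀ − 14.600 t); integrating gives ln(m/m₀) = −(Q_out/(Q_in−Q_out)) ln(V/V₀).
m = m₀ (V₀/V)^(Q_out/(Q_in−Q_out)) = 2.78 × (803/303.68)^(-2.0753) = 0.36951 mg.

0.370 mg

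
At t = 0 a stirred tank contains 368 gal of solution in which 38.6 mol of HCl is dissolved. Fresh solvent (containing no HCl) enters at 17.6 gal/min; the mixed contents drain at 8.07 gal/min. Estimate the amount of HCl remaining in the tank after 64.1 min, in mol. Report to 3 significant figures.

Let m(t) be the amount of HCl. Volume: V(t) = V₀ + (Q_in − Q_out) t = 368 + 9.5300 t; V(64.1) = 978.87 gal.
No HCl enters, so dm/dt = −Q_out · (m/V).
dm/m = −Q_out dt/(V₀ + 9.5300 t); integrating gives ln(m/m₀) = −(Q_out/(Q_in−Q_out)) ln(V/V₀).
m = m₀ (V₀/V)^(Q_out/(Q_in−Q_out)) = 38.6 × (368/978.87)^(0.84680) = 16.858 mol.

16.9 mol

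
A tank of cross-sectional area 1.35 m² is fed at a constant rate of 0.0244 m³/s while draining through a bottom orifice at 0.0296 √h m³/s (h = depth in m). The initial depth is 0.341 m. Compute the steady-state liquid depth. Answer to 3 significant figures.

A dh/dt = Q_in − 0.0296 √h. Steady state requires inflow = outflow:
Q_in = 0.0296 √h_ss ⇒ √h_ss = 0.0244/0.0296 = 0.82432.
h_ss = 0.82432² = 0.67951 m. (Since h₀ = 0.341 m < h_ss, the level will rise toward this value.)

0.680 m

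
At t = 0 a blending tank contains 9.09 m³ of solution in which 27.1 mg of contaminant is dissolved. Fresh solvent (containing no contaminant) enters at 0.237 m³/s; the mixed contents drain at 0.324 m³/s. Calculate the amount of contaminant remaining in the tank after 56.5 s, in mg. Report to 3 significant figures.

Let m(t) be the amount of contaminant. Volume: V(t) = V₀ + (Q_in − Q_out) t = 9.09 − 0.087000 t; V(56.5) = 4.1745 m³.
Solute balance: dm/dt = 0 − Q_out C = −Q_out m/V(t).
dm/m = −Q_out dt/(V₀ − 0.087000 t); integrating gives ln(m/m₀) = −(Q_out/(Q_in−Q_out)) ln(V/V₀).
m = m₀ (V₀/V)^(Q_out/(Q_in−Q_out)) = 27.1 × (9.09/4.1745)^(-3.7241) = 1.4940 mg.

1.49 mg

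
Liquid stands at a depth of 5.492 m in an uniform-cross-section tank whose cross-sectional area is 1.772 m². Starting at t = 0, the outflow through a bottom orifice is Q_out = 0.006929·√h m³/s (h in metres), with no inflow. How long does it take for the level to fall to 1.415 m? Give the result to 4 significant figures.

590.2 s

With no inflow, A dh/dt = −0.006929 √h.
∫ h^(−1/2) dh = −(0.006929/A) ∫ dt, giving 2√h = 2√h₀ − (0.006929/A) t.
t = 2A(√h₀ − √h)/0.006929 = 2·1.772·(√5.492 − √1.415)/0.006929
  = 3.54400 × (2.34350 − 1.18954) / 0.006929 = 590.222 s.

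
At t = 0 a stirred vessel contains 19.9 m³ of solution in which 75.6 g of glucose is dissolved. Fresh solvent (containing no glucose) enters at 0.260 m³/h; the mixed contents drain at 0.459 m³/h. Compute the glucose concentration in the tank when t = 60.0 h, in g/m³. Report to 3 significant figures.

1.15 g/m³

Let m(t) be the amount of glucose. Volume: V(t) = V₀ + (Q_in − Q_out) t = 19.9 − 0.19900 t; V(60.0) = 7.9600 m³.
Species balance (pure solvent in): dm/dt = −Q_out · m/V(t).
Separate: dm/m = −Q_out dt/V(t) ⇒ ln(m/m₀) = −(Q_out/(Q_in−Q_out)) ln(V/V₀).
m = m₀ (V₀/V)^(Q_out/(Q_in−Q_out)) = 75.6 × (19.9/7.9600)^(-2.3065) = 9.1340 g.
C = m/V = 9.1340/7.9600 = 1.1475 g/m³.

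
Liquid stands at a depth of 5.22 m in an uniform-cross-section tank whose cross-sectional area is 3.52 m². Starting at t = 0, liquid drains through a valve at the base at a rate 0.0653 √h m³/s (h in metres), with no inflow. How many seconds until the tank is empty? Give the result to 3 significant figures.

With no inflow, A dh/dt = −0.0653 √h.
Separate and integrate: 2(√h − √h₀) = −(0.0653/A) t.
Set h = 0: 2√h₀ = (0.0653/A) t_empty ⇒ t_empty = 2A√h₀/0.0653.
t_empty = 2·3.52·√5.22/0.0653 = 7.0400·2.2847/0.0653 = 246.32 s.

246 s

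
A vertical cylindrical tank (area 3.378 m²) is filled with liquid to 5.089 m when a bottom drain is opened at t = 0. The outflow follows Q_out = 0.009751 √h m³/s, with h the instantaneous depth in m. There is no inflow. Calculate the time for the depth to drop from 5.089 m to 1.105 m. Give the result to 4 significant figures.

834.7 s

Unsteady balance on liquid volume: A dh/dt = −0.009751 √h.
∫ h^(−1/2) dh = −(0.009751/A) ∫ dt, giving 2√h = 2√h₀ − (0.009751/A) t.
t = 2A(√h₀ − √h)/0.009751 = 2·3.378·(√5.089 − √1.105)/0.009751
  = 6.75600 × (2.25588 − 1.05119) / 0.009751 = 834.673 s.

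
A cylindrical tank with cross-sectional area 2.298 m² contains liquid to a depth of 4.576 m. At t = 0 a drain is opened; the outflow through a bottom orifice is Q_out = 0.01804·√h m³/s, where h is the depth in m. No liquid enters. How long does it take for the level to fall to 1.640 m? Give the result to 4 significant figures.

With no inflow, A dh/dt = −0.01804 √h.
This is separable: 2 d(√h)/dt = −0.01804/A, so √h = √h₀ − (0.01804/(2A)) t.
t = 2A(√h₀ − √h)/0.01804 = 2·2.298·(√4.576 − √1.640)/0.01804
  = 4.59600 × (2.13916 − 1.28062) / 0.01804 = 218.726 s.

218.7 s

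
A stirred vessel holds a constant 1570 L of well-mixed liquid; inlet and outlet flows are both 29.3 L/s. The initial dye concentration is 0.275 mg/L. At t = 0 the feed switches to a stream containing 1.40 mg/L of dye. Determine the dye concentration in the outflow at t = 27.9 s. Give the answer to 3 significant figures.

Transient balance on the dissolved component: V dC/dt = Q(C_in − C).
Rewrite as dC/dt + C/τ = C_in/τ, τ = V/Q = 53.584 s.
C approaches C_in exponentially: C(t) = C_in + (C₀ − C_in) e^(−t/τ).
C(27.9) = 1.40 + (0.275 − 1.40)·e^(−27.9/53.584) = 1.40 + (-1.1250)·0.59412 = 0.73162 mg/L.

0.732 mg/L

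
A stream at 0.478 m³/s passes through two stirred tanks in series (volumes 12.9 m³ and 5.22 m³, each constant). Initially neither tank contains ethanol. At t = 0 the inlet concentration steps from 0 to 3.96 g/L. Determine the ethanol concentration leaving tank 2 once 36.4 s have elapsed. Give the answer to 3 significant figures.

Time constants: τᵢ = Vᵢ/Q for each well-mixed tank.
τ₁ = 12.9/0.478 = 26.987 s; τ₂ = 5.22/0.478 = 10.921 s.
Tank 1: C₁ = C_in(1 − e^(−t/τ₁)). Tank 2 (τ₁ ≠ τ₂): C₂ = C_in[1 − (τ₁ e^(−t/τ₁) − τ₂ e^(−t/τ₂))/(τ₁ − τ₂)].
At t = 36.4: e^(−t/τ₁) = 0.25956, e^(−t/τ₂) = 0.035679.
C₂ = 3.96·[1 − (26.987·0.25956 − 10.921·0.035679)/(16.067)] = 3.96·0.58827 = 2.3296 g/L.

2.33 g/L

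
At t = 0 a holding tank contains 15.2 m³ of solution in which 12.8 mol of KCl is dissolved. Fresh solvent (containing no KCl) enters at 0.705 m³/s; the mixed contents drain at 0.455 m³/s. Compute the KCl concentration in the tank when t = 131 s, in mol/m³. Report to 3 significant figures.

Let m(t) be the amount of KCl. Volume: V(t) = V₀ + (Q_in − Q_out) t = 15.2 + 0.25000 t; V(131) = 47.950 m³.
Solute balance: dm/dt = 0 − Q_out C = −Q_out m/V(t).
dm/m = −Q_out dt/(V₀ + 0.25000 t); integrating gives ln(m/m₀) = −(Q_out/(Q_in−Q_out)) ln(V/V₀).
m = m₀ (V₀/V)^(Q_out/(Q_in−Q_out)) = 12.8 × (15.2/47.950)^(1.8200) = 1.5817 mol.
C = m/V = 1.5817/47.950 = 0.032987 mol/m³.

0.0330 mol/m³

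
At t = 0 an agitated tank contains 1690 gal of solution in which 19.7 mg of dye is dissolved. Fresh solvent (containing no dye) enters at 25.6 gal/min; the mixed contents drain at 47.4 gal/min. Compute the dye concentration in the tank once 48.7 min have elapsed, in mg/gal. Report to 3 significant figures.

Let m(t) be the amount of dye. Volume: V(t) = V₀ + (Q_in − Q_out) t = 1690 − 21.800 t; V(48.7) = 628.34 gal.
No dye enters, so dm/dt = −Q_out · (m/V).
Separate: dm/m = −Q_out dt/V(t) ⇒ ln(m/m₀) = −(Q_out/(Q_in−Q_out)) ln(V/V₀).
m = m₀ (V₀/V)^(Q_out/(Q_in−Q_out)) = 19.7 × (1690/628.34)^(-2.1743) = 2.2918 mg.
C = m/V = 2.2918/628.34 = 0.0036474 mg/gal.

0.00365 mg/gal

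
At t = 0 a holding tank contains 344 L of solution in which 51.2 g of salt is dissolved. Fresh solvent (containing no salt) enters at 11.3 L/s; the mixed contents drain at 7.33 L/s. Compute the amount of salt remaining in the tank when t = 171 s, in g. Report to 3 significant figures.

6.85 g

Let m(t) be the amount of salt. Volume: V(t) = V₀ + (Q_in − Q_out) t = 344 + 3.9700 t; V(171) = 1022.9 L.
No salt enters, so dm/dt = −Q_out · (m/V).
dm/m = −Q_out dt/(V₀ + 3.9700 t); integrating gives ln(m/m₀) = −(Q_out/(Q_in−Q_out)) ln(V/V₀).
m = m₀ (V₀/V)^(Q_out/(Q_in−Q_out)) = 51.2 × (344/1022.9)^(1.8463) = 6.8464 g.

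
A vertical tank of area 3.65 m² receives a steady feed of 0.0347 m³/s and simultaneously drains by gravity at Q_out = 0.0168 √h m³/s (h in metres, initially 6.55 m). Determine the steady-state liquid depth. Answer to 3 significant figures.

Mass balance (ρ constant): A dh/dt = Q_in − 0.0168 √h. At steady state dh/dt = 0:
Q_in = 0.0168 √h_ss ⇒ √h_ss = 0.0347/0.0168 = 2.0655.
h_ss = 2.0655² = 4.2662 m. (Since h₀ = 6.55 m > h_ss, the level will fall toward this value.)

4.27 m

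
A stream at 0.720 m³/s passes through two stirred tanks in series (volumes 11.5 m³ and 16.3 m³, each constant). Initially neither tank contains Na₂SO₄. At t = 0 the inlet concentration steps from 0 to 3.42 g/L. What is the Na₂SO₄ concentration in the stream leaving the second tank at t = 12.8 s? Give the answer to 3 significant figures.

0.498 g/L

Time constants: τᵢ = Vᵢ/Q for each well-mixed tank.
τ₁ = 11.5/0.720 = 15.972 s; τ₂ = 16.3/0.720 = 22.639 s.
Solving the cascade with C₁(0)=C₂(0)=0 gives C₂(t) = C_in[1 − (τ₁ e^(−t/τ₁) − τ₂ e^(−t/τ₂))/(τ₁ − τ₂)].
At t = 12.8: e^(−t/τ₁) = 0.44870, e^(−t/τ₂) = 0.56813.
C₂ = 3.42·[1 − (15.972·0.44870 − 22.639·0.56813)/(-6.6667)] = 3.42·0.14573 = 0.49841 g/L.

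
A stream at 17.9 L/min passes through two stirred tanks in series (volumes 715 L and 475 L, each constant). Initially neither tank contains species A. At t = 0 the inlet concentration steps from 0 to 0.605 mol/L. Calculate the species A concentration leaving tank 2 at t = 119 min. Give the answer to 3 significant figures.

Each tank obeys Vᵢ dCᵢ/dt = Q(Cᵢ₋₁ − Cᵢ), so τᵢ = Vᵢ/Q.
τ₁ = 715/17.9 = 39.944 min; τ₂ = 475/17.9 = 26.536 min.
Tank 1: C₁ = C_in(1 − e^(−t/τ₁)). Tank 2 (τ₁ ≠ τ₂): C₂ = C_in[1 − (τ₁ e^(−t/τ₁) − τ₂ e^(−t/τ₂))/(τ₁ − τ₂)].
At t = 119: e^(−t/τ₁) = 0.050835, e^(−t/τ₂) = 0.011283.
C₂ = 0.605·[1 − (39.944·0.050835 − 26.536·0.011283)/(13.408)] = 0.605·0.87088 = 0.52689 mol/L.

0.527 mol/L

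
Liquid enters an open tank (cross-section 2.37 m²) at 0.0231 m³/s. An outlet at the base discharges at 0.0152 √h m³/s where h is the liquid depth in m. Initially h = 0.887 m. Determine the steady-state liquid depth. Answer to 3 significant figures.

2.31 m

Unsteady balance on liquid volume: A dh/dt = Q_in − 0.0152 √h. At steady state dh/dt = 0:
Q_in = 0.0152 √h_ss ⇒ √h_ss = 0.0231/0.0152 = 1.5197.
h_ss = 1.5197² = 2.3096 m. (Since h₀ = 0.887 m < h_ss, the level will rise toward this value.)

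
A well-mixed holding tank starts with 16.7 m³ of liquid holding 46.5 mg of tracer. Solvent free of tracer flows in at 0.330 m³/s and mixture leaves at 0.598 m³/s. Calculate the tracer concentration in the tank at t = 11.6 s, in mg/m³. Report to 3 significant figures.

2.16 mg/m³

Total volume: dV/dt = Q_in − Q_out = -0.26800 m³/s, so V(t) = 16.7 − 0.26800 t and V(11.6) = 13.591 m³.
No tracer enters, so dm/dt = −Q_out · (m/V).
Separate: dm/m = −Q_out dt/V(t) ⇒ ln(m/m₀) = −(Q_out/(Q_in−Q_out)) ln(V/V₀).
m = m₀ (V₀/V)^(Q_out/(Q_in−Q_out)) = 46.5 × (16.7/13.591)^(-2.2313) = 29.366 mg.
C = m/V = 29.366/13.591 = 2.1606 mg/m³.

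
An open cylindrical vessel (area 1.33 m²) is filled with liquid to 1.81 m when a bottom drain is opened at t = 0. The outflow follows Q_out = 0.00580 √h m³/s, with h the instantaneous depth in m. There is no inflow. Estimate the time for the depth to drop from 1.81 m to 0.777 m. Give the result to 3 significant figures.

213 s

With no inflow, A dh/dt = −0.00580 √h.
Separate and integrate: 2(√h − √h₀) = −(0.00580/A) t.
t = 2A(√h₀ − √h)/0.00580 = 2·1.33·(√1.81 − √0.777)/0.00580
  = 2.6600 × (1.3454 − 0.88148) / 0.00580 = 212.75 s.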